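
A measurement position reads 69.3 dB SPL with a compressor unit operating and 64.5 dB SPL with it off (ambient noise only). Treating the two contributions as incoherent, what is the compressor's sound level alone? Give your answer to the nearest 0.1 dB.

67.6 dB SPL

Remove the background by subtracting linear intensities:
L_src = 10·log₁₀(10^(69.3/10) − 10^(64.5/10)) = 10·log₁₀(5693000) = 67.6 dB SPL.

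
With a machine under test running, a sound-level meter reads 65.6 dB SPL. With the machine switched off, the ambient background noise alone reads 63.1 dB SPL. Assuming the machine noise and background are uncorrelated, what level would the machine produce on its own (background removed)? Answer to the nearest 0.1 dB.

62.0 dB SPL

Remove the background by subtracting linear intensities:
L_src = 10·log₁₀(10^(65.6/10) − 10^(63.1/10)) = 10·log₁₀(1589000) = 62.0 dB SPL.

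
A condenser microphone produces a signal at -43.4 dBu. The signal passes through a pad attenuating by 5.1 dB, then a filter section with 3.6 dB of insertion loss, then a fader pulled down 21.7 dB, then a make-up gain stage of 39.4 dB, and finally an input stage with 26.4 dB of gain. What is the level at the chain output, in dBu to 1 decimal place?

In dB, series stages simply add:
-43.4 − 5.1 − 3.6 − 21.7 + 39.4 + 26.4 = -8.0 dBu.

-8.0 dBu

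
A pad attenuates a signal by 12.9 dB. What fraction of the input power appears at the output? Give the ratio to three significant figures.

0.0513

Power ratio = 10^(dB/10).
10^(-12.9/10) = 10^(-1.290) = 0.0513.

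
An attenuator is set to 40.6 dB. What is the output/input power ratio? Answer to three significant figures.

Power ratio = 10^(dB/10).
10^(-40.6/10) = 10^(-4.060) = 0.0000871.

0.0000871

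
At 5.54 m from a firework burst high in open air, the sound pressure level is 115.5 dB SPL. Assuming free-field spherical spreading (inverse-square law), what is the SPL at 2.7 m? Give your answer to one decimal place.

121.7 dB SPL

Free-field point source: level drops by 20·log₁₀ of the distance ratio.
ΔL = −20·log₁₀(2.7/5.54) = 6.24 dB, so L₂ = 115.5 + (6.24) = 121.7 dB SPL.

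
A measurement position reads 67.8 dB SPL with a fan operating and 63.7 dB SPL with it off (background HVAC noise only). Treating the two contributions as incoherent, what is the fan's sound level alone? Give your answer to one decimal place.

65.7 dB SPL

Remove the background by subtracting linear intensities:
L_src = 10·log₁₀(10^(67.8/10) − 10^(63.7/10)) = 10·log₁₀(3681000) = 65.7 dB SPL.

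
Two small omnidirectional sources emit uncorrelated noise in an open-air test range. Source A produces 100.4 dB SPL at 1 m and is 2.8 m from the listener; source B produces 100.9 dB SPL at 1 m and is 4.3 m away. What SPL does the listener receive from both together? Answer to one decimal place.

93.1 dB SPL

At the listener: L_A = 100.4 − 20·log₁₀(2.8) = 91.46 dB; L_B = 100.9 − 20·log₁₀(4.3) = 88.23 dB.
Combined: 10·log₁₀(10^(91.46/10)+10^(88.23/10)) = 93.1 dB SPL.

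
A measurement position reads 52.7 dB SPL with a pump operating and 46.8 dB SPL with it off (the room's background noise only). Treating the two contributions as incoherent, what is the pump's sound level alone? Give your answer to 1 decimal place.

Remove the background by subtracting linear intensities:
L_src = 10·log₁₀(10^(52.7/10) − 10^(46.8/10)) = 10·log₁₀(138300) = 51.4 dB SPL.

51.4 dB SPL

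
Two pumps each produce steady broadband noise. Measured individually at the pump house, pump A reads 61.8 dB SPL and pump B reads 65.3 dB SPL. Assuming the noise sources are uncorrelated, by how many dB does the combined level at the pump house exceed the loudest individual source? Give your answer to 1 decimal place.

Uncorrelated sources add in intensity (power), not in dB.
L_total = 10·log₁₀(10^(61.8/10) + 10^(65.3/10)) = 66.90 dB SPL.
Excess over the loudest (65.3 dB): 66.90 − 65.3 = 1.6 dB.

1.6 dB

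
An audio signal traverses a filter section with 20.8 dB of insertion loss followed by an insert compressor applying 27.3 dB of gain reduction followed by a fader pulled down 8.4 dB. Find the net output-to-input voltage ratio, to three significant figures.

Net gain = (−20.8) + (−27.3) + (−8.4) = -56.5 dB.
Voltage ratio = 10^(-56.5/20) = 0.00150.

0.00150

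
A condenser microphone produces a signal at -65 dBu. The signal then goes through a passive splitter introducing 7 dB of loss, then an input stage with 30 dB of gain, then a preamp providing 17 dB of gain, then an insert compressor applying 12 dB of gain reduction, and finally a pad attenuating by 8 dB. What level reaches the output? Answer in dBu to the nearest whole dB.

-45 dBu

In dB, series stages simply add:
-65 − 7 + 30 + 17 − 12 − 8 = -45 dBu.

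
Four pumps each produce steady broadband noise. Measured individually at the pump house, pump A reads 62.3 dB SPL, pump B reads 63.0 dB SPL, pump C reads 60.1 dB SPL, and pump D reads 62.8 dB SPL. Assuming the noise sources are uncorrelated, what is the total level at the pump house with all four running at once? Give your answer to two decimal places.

Incoherent sources sum as intensities:
L_total = 10·log₁₀(10^(62.3/10) + 10^(63.0/10) + 10^(60.1/10) + 10^(62.8/10)) = 10·log₁₀(6622000) = 68.21 dB SPL.

68.21 dB SPL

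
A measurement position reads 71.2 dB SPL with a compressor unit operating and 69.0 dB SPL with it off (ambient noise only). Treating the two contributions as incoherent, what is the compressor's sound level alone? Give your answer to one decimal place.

Background correction is a power subtraction:
L_src = 10·log₁₀(10^(71.2/10) − 10^(69.0/10)) = 10·log₁₀(5239000) = 67.2 dB SPL.

67.2 dB SPL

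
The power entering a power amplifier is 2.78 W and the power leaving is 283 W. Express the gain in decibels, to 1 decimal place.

Power ratio → dB uses the 10·log₁₀ form:
10·log₁₀(283/2.78) = 10·log₁₀(101.8) = 20.1 dB.

20.1 dB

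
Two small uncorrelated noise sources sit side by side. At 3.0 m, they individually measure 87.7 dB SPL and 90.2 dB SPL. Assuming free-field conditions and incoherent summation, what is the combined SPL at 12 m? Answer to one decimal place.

Combined at 3.0 m: 10·log₁₀(10^(87.7/10)+10^(90.2/10)) = 92.14 dB SPL.
Then apply −20·log₁₀(12/3.0) = -12.04 dB → 80.1 dB SPL.

80.1 dB SPL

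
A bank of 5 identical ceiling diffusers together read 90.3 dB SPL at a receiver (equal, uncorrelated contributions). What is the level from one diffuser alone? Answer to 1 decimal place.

5 equal incoherent sources add 10·log₁₀(5) = 6.99 dB over one source.
L_one = 90.3 − 6.99 = 83.3 dB SPL.

83.3 dB SPL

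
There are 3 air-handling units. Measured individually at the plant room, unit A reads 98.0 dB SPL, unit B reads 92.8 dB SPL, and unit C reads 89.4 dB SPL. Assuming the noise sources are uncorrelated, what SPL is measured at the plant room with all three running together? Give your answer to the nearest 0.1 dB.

99.6 dB SPL

Add the sources as powers (linear), then convert back to dB:
L_total = 10·log₁₀(10^(98.0/10) + 10^(92.8/10) + 10^(89.4/10)) = 10·log₁₀(9086000000) = 99.6 dB SPL.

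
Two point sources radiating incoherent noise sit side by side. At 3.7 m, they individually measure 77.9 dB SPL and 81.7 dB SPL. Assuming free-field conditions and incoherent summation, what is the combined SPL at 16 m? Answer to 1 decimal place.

Combined at 3.7 m: 10·log₁₀(10^(77.9/10)+10^(81.7/10)) = 83.21 dB SPL.
Then apply −20·log₁₀(16/3.7) = -12.72 dB → 70.5 dB SPL.

70.5 dB SPL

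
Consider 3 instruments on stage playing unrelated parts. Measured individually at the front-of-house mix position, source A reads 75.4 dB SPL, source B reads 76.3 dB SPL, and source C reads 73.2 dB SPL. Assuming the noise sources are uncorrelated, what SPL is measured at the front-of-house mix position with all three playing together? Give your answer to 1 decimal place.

Uncorrelated sources add in intensity (power), not in dB.
L_total = 10·log₁₀(10^(75.4/10) + 10^(76.3/10) + 10^(73.2/10)) = 10·log₁₀(98220000) = 79.9 dB SPL.

79.9 dB SPL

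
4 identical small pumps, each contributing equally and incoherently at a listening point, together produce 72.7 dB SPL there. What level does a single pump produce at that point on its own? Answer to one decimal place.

4 equal incoherent sources add 10·log₁₀(4) = 6.02 dB over one source.
L_one = 72.7 − 6.02 = 66.7 dB SPL.

66.7 dB SPL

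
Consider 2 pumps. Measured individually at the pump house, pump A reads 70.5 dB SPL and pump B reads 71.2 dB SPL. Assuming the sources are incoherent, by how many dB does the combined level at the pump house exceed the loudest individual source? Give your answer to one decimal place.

Uncorrelated sources add in intensity (power), not in dB.
L_total = 10·log₁₀(10^(70.5/10) + 10^(71.2/10)) = 73.87 dB SPL.
Excess over the loudest (71.2 dB): 73.87 − 71.2 = 2.7 dB.

2.7 dB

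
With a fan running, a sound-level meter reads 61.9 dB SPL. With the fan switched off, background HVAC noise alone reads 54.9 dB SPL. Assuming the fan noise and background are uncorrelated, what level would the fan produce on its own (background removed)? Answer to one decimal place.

60.9 dB SPL

Subtract intensities: L_src = 10·log₁₀(10^(L_total/10) − 10^(L_bg/10)).
L_src = 10·log₁₀(10^(61.9/10) − 10^(54.9/10)) = 10·log₁₀(1240000) = 60.9 dB SPL.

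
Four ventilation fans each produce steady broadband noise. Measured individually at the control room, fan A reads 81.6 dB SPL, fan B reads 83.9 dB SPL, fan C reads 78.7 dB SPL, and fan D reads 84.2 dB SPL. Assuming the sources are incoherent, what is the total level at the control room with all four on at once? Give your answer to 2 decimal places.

88.62 dB SPL

Uncorrelated sources add in intensity (power), not in dB.
L_total = 10·log₁₀(10^(81.6/10) + 10^(83.9/10) + 10^(78.7/10) + 10^(84.2/10)) = 10·log₁₀(727200000) = 88.62 dB SPL.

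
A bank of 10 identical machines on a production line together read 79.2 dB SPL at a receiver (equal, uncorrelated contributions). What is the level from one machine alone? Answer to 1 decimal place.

10 equal incoherent sources add 10·log₁₀(10) = 10.00 dB over one source.
L_one = 79.2 − 10.00 = 69.2 dB SPL.

69.2 dB SPL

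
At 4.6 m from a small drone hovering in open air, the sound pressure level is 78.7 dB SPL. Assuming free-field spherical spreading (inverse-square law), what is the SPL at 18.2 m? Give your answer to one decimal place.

For a point source in a free field, ΔL = −20·log₁₀(d₂/d₁).
ΔL = −20·log₁₀(18.2/4.6) = -11.95 dB, so L₂ = 78.7 + (-11.95) = 66.8 dB SPL.

66.8 dB SPL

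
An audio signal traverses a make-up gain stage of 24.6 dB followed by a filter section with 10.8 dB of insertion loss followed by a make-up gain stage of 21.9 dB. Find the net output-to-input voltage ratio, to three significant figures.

61.0

Net gain = 24.6 + (−10.8) + 21.9 = 35.7 dB.
Voltage ratio = 10^(35.7/20) = 61.0.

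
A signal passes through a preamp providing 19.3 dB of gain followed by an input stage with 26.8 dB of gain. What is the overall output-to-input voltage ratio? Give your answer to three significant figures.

202

Net gain = 19.3 + 26.8 = 46.1 dB.
Voltage ratio = 10^(46.1/20) = 202.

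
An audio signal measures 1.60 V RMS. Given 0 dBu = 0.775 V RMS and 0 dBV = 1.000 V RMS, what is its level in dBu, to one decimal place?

dBu = 20·log₁₀(V / 0.775 V).
20·log₁₀(1.60/0.775) = +6.3 dBu.

+6.3 dBu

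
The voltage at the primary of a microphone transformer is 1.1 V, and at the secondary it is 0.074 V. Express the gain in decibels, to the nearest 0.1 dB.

For a voltage ratio, dB = 20·log₁₀(V₂/V₁).
20·log₁₀(0.074/1.1) = 20·log₁₀(0.06727) = -23.4 dB.

-23.4 dB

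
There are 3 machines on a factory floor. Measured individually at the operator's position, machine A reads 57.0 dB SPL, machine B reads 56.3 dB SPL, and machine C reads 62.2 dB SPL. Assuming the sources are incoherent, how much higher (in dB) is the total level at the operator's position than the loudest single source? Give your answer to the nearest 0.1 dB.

Incoherent sources sum as intensities:
L_total = 10·log₁₀(10^(57.0/10) + 10^(56.3/10) + 10^(62.2/10)) = 64.13 dB SPL.
Excess over the loudest (62.2 dB): 64.13 − 62.2 = 1.9 dB.

1.9 dB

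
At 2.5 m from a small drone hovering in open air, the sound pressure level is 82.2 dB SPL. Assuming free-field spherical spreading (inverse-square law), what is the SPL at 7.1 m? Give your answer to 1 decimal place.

Free-field point source: level drops by 20·log₁₀ of the distance ratio.
ΔL = −20·log₁₀(7.1/2.5) = -9.07 dB, so L₂ = 82.2 + (-9.07) = 73.1 dB SPL.

73.1 dB SPL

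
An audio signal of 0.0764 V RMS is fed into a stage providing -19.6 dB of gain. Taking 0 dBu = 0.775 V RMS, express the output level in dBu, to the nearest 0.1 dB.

Input level: 20·log₁₀(0.0764/0.775) = -20.12 dBu.
Output: -20.12 − 19.6 = -39.7 dBu.

-39.7 dBu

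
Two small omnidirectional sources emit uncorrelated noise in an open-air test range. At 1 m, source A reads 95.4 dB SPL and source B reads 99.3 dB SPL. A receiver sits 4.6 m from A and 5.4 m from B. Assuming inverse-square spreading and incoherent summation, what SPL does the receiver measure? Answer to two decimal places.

At the listener: L_A = 95.4 − 20·log₁₀(4.6) = 82.145 dB; L_B = 99.3 − 20·log₁₀(5.4) = 84.652 dB.
Combined: 10·log₁₀(10^(82.145/10)+10^(84.652/10)) = 86.59 dB SPL.

86.59 dB SPL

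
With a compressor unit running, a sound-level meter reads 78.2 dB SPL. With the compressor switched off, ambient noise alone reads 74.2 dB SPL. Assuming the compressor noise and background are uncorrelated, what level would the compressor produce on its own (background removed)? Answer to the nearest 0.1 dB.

Subtract intensities: L_src = 10·log₁₀(10^(L_total/10) − 10^(L_bg/10)).
L_src = 10·log₁₀(10^(78.2/10) − 10^(74.2/10)) = 10·log₁₀(39770000) = 76.0 dB SPL.

76.0 dB SPL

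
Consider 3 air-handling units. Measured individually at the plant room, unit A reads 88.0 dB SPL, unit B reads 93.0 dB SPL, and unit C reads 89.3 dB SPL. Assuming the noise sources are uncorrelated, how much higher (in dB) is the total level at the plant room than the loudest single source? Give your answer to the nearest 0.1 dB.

Add the sources as powers (linear), then convert back to dB:
L_total = 10·log₁₀(10^(88.0/10) + 10^(93.0/10) + 10^(89.3/10)) = 95.41 dB SPL.
Excess over the loudest (93.0 dB): 95.41 − 93.0 = 2.4 dB.

2.4 dB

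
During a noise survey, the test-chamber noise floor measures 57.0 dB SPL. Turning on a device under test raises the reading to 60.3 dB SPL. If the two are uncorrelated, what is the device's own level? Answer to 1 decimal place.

Subtract intensities: L_src = 10·log₁₀(10^(L_total/10) − 10^(L_bg/10)).
L_src = 10·log₁₀(10^(60.3/10) − 10^(57.0/10)) = 10·log₁₀(570300) = 57.6 dB SPL.

57.6 dB SPL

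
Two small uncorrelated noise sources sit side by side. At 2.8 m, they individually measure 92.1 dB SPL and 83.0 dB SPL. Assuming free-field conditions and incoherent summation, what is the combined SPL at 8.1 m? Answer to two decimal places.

Combined at 2.8 m: 10·log₁₀(10^(92.1/10)+10^(83.0/10)) = 92.604 dB SPL.
Then apply −20·log₁₀(8.1/2.8) = -9.227 dB → 83.38 dB SPL.

83.38 dB SPL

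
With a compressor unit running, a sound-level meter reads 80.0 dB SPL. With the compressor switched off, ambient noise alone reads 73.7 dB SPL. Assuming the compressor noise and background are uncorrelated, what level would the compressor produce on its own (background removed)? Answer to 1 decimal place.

78.8 dB SPL

Remove the background by subtracting linear intensities:
L_src = 10·log₁₀(10^(80.0/10) − 10^(73.7/10)) = 10·log₁₀(76560000) = 78.8 dB SPL.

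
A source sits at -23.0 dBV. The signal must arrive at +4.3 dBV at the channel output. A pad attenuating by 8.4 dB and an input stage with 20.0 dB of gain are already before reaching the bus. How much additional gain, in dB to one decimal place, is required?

15.7 dB

The required make-up gain is the shortfall in the dB sum.
G = +4.3 − (-23.0) + 8.4 − 20.0 = 15.7 dB.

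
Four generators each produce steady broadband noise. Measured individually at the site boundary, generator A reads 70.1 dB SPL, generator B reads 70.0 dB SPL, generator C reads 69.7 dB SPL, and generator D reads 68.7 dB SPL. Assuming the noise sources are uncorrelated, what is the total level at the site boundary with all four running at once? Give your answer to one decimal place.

75.7 dB SPL

Incoherent sources sum as intensities:
L_total = 10·log₁₀(10^(70.1/10) + 10^(70.0/10) + 10^(69.7/10) + 10^(68.7/10)) = 10·log₁₀(36980000) = 75.7 dB SPL.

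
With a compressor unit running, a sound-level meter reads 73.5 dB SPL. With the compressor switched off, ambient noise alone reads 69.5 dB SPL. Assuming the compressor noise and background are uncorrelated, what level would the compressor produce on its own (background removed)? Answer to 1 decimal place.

Remove the background by subtracting linear intensities:
L_src = 10·log₁₀(10^(73.5/10) − 10^(69.5/10)) = 10·log₁₀(13470000) = 71.3 dB SPL.

71.3 dB SPL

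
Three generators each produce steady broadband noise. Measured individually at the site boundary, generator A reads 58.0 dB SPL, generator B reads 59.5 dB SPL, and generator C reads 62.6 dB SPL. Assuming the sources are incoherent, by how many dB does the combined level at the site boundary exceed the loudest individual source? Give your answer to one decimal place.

Add the sources as powers (linear), then convert back to dB:
L_total = 10·log₁₀(10^(58.0/10) + 10^(59.5/10) + 10^(62.6/10)) = 65.24 dB SPL.
Excess over the loudest (62.6 dB): 65.24 − 62.6 = 2.6 dB.

2.6 dB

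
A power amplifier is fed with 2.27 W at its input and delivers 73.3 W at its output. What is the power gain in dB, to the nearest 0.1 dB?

For a power ratio, dB = 10·log₁₀(P₂/P₁).
10·log₁₀(73.3/2.27) = 10·log₁₀(32.29) = 15.1 dB.

15.1 dB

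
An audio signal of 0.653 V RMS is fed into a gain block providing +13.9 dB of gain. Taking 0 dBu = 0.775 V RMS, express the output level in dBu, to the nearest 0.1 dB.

+12.4 dBu

Input level: 20·log₁₀(0.653/0.775) = -1.49 dBu.
Output: -1.49 + 13.9 = +12.4 dBu.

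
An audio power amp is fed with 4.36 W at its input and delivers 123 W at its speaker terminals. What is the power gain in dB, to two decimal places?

For a power ratio, dB = 10·log₁₀(P₂/P₁).
10·log₁₀(123/4.36) = 10·log₁₀(28.21) = 14.50 dB.

14.50 dB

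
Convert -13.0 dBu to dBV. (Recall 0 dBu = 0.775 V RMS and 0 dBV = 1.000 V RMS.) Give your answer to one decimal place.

The offset between the scales is 20·log₁₀(0.775/1.000) = −2.214 dB.
So dBV = -13.0 − 2.214 = -15.2 dBV.

-15.2 dBV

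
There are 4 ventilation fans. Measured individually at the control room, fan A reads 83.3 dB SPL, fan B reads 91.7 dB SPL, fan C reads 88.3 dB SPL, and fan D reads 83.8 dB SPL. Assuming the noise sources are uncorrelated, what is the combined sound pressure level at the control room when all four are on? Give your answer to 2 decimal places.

94.16 dB SPL

Uncorrelated sources add in intensity (power), not in dB.
L_total = 10·log₁₀(10^(83.3/10) + 10^(91.7/10) + 10^(88.3/10) + 10^(83.8/10)) = 10·log₁₀(2609000000) = 94.16 dB SPL.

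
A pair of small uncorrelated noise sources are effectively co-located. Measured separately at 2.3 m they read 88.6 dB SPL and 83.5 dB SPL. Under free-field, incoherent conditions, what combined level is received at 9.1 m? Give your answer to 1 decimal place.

77.8 dB SPL

Combined at 2.3 m: 10·log₁₀(10^(88.6/10)+10^(83.5/10)) = 89.77 dB SPL.
Then apply −20·log₁₀(9.1/2.3) = -11.95 dB → 77.8 dB SPL.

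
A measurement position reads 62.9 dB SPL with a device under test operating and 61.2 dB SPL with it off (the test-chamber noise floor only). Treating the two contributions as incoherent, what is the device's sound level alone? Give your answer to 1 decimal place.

Remove the background by subtracting linear intensities:
L_src = 10·log₁₀(10^(62.9/10) − 10^(61.2/10)) = 10·log₁₀(631600) = 58.0 dB SPL.

58.0 dB SPL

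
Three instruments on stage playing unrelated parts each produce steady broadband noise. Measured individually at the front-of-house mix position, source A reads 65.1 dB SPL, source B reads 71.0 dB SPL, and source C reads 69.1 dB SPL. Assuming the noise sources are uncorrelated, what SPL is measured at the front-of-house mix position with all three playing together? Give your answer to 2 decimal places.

73.79 dB SPL

Uncorrelated sources add in intensity (power), not in dB.
L_total = 10·log₁₀(10^(65.1/10) + 10^(71.0/10) + 10^(69.1/10)) = 10·log₁₀(23950000) = 73.79 dB SPL.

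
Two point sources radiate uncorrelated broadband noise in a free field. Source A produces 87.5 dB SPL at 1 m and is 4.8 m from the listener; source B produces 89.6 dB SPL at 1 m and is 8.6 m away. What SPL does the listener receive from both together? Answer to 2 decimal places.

At the listener: L_A = 87.5 − 20·log₁₀(4.8) = 73.875 dB; L_B = 89.6 − 20·log₁₀(8.6) = 70.910 dB.
Combined: 10·log₁₀(10^(73.875/10)+10^(70.910/10)) = 75.65 dB SPL.

75.65 dB SPL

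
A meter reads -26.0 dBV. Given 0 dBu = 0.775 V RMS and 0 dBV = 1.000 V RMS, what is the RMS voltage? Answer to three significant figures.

V = 1.000 V × 10^(-26.0/20).
= 1.000 × 0.05012 = 0.0501 V.

0.0501 V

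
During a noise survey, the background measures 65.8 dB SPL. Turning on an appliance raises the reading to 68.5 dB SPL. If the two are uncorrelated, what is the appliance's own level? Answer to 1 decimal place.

65.2 dB SPL

Background correction is a power subtraction:
L_src = 10·log₁₀(10^(68.5/10) − 10^(65.8/10)) = 10·log₁₀(3278000) = 65.2 dB SPL.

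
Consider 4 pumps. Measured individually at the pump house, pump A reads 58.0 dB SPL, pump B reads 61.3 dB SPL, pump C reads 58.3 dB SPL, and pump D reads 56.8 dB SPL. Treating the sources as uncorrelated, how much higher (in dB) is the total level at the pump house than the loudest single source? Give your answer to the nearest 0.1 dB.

3.7 dB

Uncorrelated sources add in intensity (power), not in dB.
L_total = 10·log₁₀(10^(58.0/10) + 10^(61.3/10) + 10^(58.3/10) + 10^(56.8/10)) = 64.96 dB SPL.
Excess over the loudest (61.3 dB): 64.96 − 61.3 = 3.7 dB.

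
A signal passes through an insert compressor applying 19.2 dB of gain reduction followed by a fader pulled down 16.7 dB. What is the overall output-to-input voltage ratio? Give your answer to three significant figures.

Net gain = (−19.2) + (−16.7) = -35.9 dB.
Voltage ratio = 10^(-35.9/20) = 0.0160.

0.0160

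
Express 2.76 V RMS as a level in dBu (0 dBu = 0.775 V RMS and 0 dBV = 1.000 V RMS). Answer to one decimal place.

+11.0 dBu

dBu = 20·log₁₀(V / 0.775 V).
20·log₁₀(2.76/0.775) = +11.0 dBu.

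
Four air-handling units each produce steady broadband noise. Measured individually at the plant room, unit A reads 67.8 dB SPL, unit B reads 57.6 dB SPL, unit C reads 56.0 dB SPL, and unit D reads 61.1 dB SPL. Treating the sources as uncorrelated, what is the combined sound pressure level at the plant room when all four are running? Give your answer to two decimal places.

69.18 dB SPL

Uncorrelated sources add in intensity (power), not in dB.
L_total = 10·log₁₀(10^(67.8/10) + 10^(57.6/10) + 10^(56.0/10) + 10^(61.1/10)) = 10·log₁₀(8287000) = 69.18 dB SPL.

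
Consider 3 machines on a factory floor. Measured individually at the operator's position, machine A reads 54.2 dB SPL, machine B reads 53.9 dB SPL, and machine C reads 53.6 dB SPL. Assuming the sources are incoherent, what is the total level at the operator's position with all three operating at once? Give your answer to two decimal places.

58.68 dB SPL

Uncorrelated sources add in intensity (power), not in dB.
L_total = 10·log₁₀(10^(54.2/10) + 10^(53.9/10) + 10^(53.6/10)) = 10·log₁₀(737600) = 58.68 dB SPL.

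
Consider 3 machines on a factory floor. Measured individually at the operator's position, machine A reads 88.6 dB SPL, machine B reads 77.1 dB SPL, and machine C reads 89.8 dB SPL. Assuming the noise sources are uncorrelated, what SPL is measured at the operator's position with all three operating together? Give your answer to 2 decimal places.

92.38 dB SPL

Uncorrelated sources add in intensity (power), not in dB.
L_total = 10·log₁₀(10^(88.6/10) + 10^(77.1/10) + 10^(89.8/10)) = 10·log₁₀(1731000000) = 92.38 dB SPL.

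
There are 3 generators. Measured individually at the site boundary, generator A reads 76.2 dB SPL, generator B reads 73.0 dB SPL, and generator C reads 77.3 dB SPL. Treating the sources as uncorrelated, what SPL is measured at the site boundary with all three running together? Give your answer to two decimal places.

80.62 dB SPL

Add the sources as powers (linear), then convert back to dB:
L_total = 10·log₁₀(10^(76.2/10) + 10^(73.0/10) + 10^(77.3/10)) = 10·log₁₀(115300000) = 80.62 dB SPL.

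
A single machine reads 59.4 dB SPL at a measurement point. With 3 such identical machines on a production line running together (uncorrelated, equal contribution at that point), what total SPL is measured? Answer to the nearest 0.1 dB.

3 equal incoherent sources raise the level by 10·log₁₀(3) = 4.77 dB.
L_total = 59.4 + 4.77 = 64.2 dB SPL.

64.2 dB SPL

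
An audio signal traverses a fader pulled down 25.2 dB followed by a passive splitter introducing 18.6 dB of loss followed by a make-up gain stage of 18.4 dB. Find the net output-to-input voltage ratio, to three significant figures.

Net gain = (−25.2) + (−18.6) + 18.4 = -25.4 dB.
Voltage ratio = 10^(-25.4/20) = 0.0537.

0.0537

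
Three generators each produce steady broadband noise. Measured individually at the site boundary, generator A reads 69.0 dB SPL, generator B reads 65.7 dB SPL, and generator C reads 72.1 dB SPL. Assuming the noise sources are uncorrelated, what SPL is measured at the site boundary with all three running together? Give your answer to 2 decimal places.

Add the sources as powers (linear), then convert back to dB:
L_total = 10·log₁₀(10^(69.0/10) + 10^(65.7/10) + 10^(72.1/10)) = 10·log₁₀(27880000) = 74.45 dB SPL.

74.45 dB SPL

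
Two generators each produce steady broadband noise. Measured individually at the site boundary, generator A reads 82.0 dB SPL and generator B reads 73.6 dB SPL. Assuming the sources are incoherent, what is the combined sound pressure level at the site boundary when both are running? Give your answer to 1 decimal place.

82.6 dB SPL

Uncorrelated sources add in intensity (power), not in dB.
L_total = 10·log₁₀(10^(82.0/10) + 10^(73.6/10)) = 10·log₁₀(181400000) = 82.6 dB SPL.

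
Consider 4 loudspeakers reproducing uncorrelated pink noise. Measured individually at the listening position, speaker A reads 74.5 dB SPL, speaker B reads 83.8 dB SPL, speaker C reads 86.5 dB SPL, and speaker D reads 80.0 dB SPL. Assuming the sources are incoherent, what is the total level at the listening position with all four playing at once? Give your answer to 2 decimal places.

89.11 dB SPL

Uncorrelated sources add in intensity (power), not in dB.
L_total = 10·log₁₀(10^(74.5/10) + 10^(83.8/10) + 10^(86.5/10) + 10^(80.0/10)) = 10·log₁₀(814800000) = 89.11 dB SPL.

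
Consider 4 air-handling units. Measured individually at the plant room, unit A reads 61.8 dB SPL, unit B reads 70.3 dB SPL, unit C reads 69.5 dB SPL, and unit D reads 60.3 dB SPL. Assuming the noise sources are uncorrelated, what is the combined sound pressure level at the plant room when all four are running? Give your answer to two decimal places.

Add the sources as powers (linear), then convert back to dB:
L_total = 10·log₁₀(10^(61.8/10) + 10^(70.3/10) + 10^(69.5/10) + 10^(60.3/10)) = 10·log₁₀(22210000) = 73.47 dB SPL.

73.47 dB SPL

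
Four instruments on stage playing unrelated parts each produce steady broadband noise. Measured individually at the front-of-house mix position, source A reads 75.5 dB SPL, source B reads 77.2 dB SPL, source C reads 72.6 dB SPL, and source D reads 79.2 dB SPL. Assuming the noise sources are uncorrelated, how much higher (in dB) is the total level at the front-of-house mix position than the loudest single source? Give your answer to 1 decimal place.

Add the sources as powers (linear), then convert back to dB:
L_total = 10·log₁₀(10^(75.5/10) + 10^(77.2/10) + 10^(72.6/10) + 10^(79.2/10)) = 82.77 dB SPL.
Excess over the loudest (79.2 dB): 82.77 − 79.2 = 3.6 dB.

3.6 dB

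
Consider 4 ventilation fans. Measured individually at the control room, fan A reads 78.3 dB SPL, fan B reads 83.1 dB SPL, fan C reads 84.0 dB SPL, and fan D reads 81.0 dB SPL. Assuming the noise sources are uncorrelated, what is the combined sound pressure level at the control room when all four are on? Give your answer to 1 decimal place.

Uncorrelated sources add in intensity (power), not in dB.
L_total = 10·log₁₀(10^(78.3/10) + 10^(83.1/10) + 10^(84.0/10) + 10^(81.0/10)) = 10·log₁₀(648900000) = 88.1 dB SPL.

88.1 dB SPL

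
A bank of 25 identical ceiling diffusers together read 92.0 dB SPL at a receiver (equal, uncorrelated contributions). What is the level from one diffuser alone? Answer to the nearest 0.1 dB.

78.0 dB SPL

25 equal incoherent sources add 10·log₁₀(25) = 13.98 dB over one source.
L_one = 92.0 − 13.98 = 78.0 dB SPL.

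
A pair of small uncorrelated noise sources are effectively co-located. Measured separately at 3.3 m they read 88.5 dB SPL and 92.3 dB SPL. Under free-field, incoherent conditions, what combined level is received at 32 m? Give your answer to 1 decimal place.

74.1 dB SPL

Combined at 3.3 m: 10·log₁₀(10^(88.5/10)+10^(92.3/10)) = 93.81 dB SPL.
Then apply −20·log₁₀(32/3.3) = -19.73 dB → 74.1 dB SPL.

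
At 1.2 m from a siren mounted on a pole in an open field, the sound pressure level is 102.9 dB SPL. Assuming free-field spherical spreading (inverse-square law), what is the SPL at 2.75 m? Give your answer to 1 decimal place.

Inverse-square spreading gives ΔL = −20·log₁₀(d₂/d₁).
ΔL = −20·log₁₀(2.75/1.2) = -7.20 dB, so L₂ = 102.9 + (-7.20) = 95.7 dB SPL.

95.7 dB SPL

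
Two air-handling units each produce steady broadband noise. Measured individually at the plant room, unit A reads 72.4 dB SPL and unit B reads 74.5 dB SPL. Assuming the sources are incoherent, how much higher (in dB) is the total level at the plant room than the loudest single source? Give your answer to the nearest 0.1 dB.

Add the sources as powers (linear), then convert back to dB:
L_total = 10·log₁₀(10^(72.4/10) + 10^(74.5/10)) = 76.59 dB SPL.
Excess over the loudest (74.5 dB): 76.59 − 74.5 = 2.1 dB.

2.1 dB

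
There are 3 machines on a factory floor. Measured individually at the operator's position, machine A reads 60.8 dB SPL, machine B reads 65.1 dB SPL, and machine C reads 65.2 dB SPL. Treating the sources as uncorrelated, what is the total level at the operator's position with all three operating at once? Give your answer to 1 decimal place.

68.9 dB SPL

Incoherent sources sum as intensities:
L_total = 10·log₁₀(10^(60.8/10) + 10^(65.1/10) + 10^(65.2/10)) = 10·log₁₀(7750000) = 68.9 dB SPL.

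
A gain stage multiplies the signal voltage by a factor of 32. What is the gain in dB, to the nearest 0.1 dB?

Voltage ratio → dB uses the 20·log₁₀ form:
20·log₁₀(32) = 30.1 dB.

30.1 dB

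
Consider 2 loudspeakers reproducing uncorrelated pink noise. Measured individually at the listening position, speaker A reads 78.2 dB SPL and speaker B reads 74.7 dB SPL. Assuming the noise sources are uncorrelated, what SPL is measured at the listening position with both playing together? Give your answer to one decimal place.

Incoherent sources sum as intensities:
L_total = 10·log₁₀(10^(78.2/10) + 10^(74.7/10)) = 10·log₁₀(95580000) = 79.8 dB SPL.

79.8 dB SPL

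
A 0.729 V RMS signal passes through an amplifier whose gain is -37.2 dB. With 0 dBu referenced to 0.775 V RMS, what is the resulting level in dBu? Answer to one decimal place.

-37.7 dBu

Input level: 20·log₁₀(0.729/0.775) = -0.53 dBu.
Output: -0.53 − 37.2 = -37.7 dBu.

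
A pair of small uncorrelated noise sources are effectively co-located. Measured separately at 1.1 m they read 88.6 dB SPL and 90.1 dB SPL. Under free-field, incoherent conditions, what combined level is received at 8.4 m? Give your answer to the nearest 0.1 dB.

Combined at 1.1 m: 10·log₁₀(10^(88.6/10)+10^(90.1/10)) = 92.42 dB SPL.
Then apply −20·log₁₀(8.4/1.1) = -17.66 dB → 74.8 dB SPL.

74.8 dB SPL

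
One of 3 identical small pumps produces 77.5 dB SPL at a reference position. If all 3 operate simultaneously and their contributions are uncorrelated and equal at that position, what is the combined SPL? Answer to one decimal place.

3 equal incoherent sources raise the level by 10·log₁₀(3) = 4.77 dB.
L_total = 77.5 + 4.77 = 82.3 dB SPL.

82.3 dB SPL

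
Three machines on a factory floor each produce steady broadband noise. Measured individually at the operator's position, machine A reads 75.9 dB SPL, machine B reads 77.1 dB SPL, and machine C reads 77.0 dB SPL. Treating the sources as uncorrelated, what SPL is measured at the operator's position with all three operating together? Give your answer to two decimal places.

Add the sources as powers (linear), then convert back to dB:
L_total = 10·log₁₀(10^(75.9/10) + 10^(77.1/10) + 10^(77.0/10)) = 10·log₁₀(140300000) = 81.47 dB SPL.

81.47 dB SPL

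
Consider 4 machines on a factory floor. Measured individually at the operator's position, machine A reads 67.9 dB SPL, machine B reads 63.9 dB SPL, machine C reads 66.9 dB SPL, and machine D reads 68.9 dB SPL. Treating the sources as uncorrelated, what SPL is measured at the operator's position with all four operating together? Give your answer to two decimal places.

Uncorrelated sources add in intensity (power), not in dB.
L_total = 10·log₁₀(10^(67.9/10) + 10^(63.9/10) + 10^(66.9/10) + 10^(68.9/10)) = 10·log₁₀(21280000) = 73.28 dB SPL.

73.28 dB SPL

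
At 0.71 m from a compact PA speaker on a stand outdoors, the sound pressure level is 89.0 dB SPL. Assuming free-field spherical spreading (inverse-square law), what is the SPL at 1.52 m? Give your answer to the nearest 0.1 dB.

82.4 dB SPL

Free-field point source: level drops by 20·log₁₀ of the distance ratio.
ΔL = −20·log₁₀(1.52/0.71) = -6.61 dB, so L₂ = 89.0 + (-6.61) = 82.4 dB SPL.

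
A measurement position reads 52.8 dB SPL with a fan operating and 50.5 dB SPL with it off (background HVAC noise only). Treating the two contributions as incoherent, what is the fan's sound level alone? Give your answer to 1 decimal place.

Remove the background by subtracting linear intensities:
L_src = 10·log₁₀(10^(52.8/10) − 10^(50.5/10)) = 10·log₁₀(78340) = 48.9 dB SPL.

48.9 dB SPL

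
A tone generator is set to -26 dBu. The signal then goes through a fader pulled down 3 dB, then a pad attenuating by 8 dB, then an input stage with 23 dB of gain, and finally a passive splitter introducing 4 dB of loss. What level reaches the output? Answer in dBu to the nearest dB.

In dB, series stages simply add:
-26 − 3 − 8 + 23 − 4 = -18 dBu.

-18 dBu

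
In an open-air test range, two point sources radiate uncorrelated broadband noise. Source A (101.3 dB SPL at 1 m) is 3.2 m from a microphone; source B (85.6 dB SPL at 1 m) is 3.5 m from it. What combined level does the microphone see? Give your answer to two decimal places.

91.29 dB SPL

At the listener: L_A = 101.3 − 20·log₁₀(3.2) = 91.197 dB; L_B = 85.6 − 20·log₁₀(3.5) = 74.719 dB.
Combined: 10·log₁₀(10^(91.197/10)+10^(74.719/10)) = 91.29 dB SPL.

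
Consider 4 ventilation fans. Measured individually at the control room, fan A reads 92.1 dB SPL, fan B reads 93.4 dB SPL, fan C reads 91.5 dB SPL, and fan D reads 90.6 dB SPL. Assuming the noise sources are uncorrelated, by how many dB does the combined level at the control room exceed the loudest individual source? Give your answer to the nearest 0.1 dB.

Uncorrelated sources add in intensity (power), not in dB.
L_total = 10·log₁₀(10^(92.1/10) + 10^(93.4/10) + 10^(91.5/10) + 10^(90.6/10)) = 98.04 dB SPL.
Excess over the loudest (93.4 dB): 98.04 − 93.4 = 4.6 dB.

4.6 dB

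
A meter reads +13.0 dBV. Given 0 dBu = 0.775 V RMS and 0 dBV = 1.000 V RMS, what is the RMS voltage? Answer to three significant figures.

4.47 V

V = 1.000 V × 10^(+13.0/20).
= 1.000 × 4.467 = 4.47 V.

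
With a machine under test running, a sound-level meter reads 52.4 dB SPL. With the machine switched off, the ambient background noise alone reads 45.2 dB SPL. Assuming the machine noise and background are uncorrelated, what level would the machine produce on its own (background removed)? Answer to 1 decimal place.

Remove the background by subtracting linear intensities:
L_src = 10·log₁₀(10^(52.4/10) − 10^(45.2/10)) = 10·log₁₀(140700) = 51.5 dB SPL.

51.5 dB SPL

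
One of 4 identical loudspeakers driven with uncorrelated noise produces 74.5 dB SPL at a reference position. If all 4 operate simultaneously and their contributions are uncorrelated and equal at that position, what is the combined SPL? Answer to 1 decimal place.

4 equal incoherent sources raise the level by 10·log₁₀(4) = 6.02 dB.
L_total = 74.5 + 6.02 = 80.5 dB SPL.

80.5 dB SPL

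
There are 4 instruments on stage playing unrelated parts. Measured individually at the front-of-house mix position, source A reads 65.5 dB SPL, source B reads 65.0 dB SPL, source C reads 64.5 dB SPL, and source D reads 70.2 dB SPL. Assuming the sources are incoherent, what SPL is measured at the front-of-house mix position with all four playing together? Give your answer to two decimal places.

73.01 dB SPL

Incoherent sources sum as intensities:
L_total = 10·log₁₀(10^(65.5/10) + 10^(65.0/10) + 10^(64.5/10) + 10^(70.2/10)) = 10·log₁₀(20000000) = 73.01 dB SPL.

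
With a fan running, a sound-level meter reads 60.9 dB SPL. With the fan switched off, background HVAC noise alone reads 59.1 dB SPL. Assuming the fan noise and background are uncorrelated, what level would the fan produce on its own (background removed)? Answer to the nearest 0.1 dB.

Remove the background by subtracting linear intensities:
L_src = 10·log₁₀(10^(60.9/10) − 10^(59.1/10)) = 10·log₁₀(417400) = 56.2 dB SPL.

56.2 dB SPL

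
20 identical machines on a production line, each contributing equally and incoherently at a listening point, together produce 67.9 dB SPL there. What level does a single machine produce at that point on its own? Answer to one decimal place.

20 equal incoherent sources add 10·log₁₀(20) = 13.01 dB over one source.
L_one = 67.9 − 13.01 = 54.9 dB SPL.

54.9 dB SPL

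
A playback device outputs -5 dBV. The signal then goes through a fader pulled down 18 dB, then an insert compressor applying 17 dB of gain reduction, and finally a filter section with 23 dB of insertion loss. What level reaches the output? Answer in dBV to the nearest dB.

-63 dBV

In dB, series stages simply add:
-5 − 18 − 17 − 23 = -63 dBV.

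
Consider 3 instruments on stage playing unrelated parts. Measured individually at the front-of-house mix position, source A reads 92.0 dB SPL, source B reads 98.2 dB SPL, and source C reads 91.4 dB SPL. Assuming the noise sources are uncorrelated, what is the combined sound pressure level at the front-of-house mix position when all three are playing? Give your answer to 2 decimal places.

99.81 dB SPL

Add the sources as powers (linear), then convert back to dB:
L_total = 10·log₁₀(10^(92.0/10) + 10^(98.2/10) + 10^(91.4/10)) = 10·log₁₀(9572000000) = 99.81 dB SPL.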